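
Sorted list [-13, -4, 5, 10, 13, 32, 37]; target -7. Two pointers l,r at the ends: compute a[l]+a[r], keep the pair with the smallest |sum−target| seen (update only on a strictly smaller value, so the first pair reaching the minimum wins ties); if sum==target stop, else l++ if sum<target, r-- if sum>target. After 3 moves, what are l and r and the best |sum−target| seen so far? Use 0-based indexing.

l=0, r=3, best |Δ|=7

[0,6] -13+37=24 d=31 * → r--
[0,5] -13+32=19 d=26 * → r--
[0,4] -13+13=0 d=7 * → r--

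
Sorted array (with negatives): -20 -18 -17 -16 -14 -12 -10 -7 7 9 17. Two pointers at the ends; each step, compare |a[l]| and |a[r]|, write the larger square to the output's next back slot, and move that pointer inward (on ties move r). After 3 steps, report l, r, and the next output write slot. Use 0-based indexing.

l=0 r=10: |-20|>|17| out[10]=400, l++
l=1 r=10: |-18|>|17| out[9]=324, l++
l=2 r=10: |-17|<=|17| out[8]=289, r--

l=2, r=9, next write slot=7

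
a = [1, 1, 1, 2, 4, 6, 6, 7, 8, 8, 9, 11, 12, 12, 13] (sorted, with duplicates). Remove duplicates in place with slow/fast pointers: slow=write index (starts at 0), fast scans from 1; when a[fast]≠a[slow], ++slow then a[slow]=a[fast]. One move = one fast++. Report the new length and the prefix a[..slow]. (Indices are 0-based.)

length 10; prefix = [1, 2, 4, 6, 7, 8, 9, 11, 12, 13]

slow=0 fast=1: a[fast]=1=a[slow] dup, fast++
slow=0 fast=2: a[fast]=1=a[slow] dup, fast++
slow=0 fast=3: a[fast]=2≠a[slow]=1 write a[1]=2, slow++,fast++
slow=1 fast=4: a[fast]=4≠a[slow]=2 write a[2]=4, slow++,fast++
slow=2 fast=5: a[fast]=6≠a[slow]=4 write a[3]=6, slow++,fast++
slow=3 fast=6: a[fast]=6=a[slow] dup, fast++
slow=3 fast=7: a[fast]=7≠a[slow]=6 write a[4]=7, slow++,fast++
slow=4 fast=8: a[fast]=8≠a[slow]=7 write a[5]=8, slow++,fast++
slow=5 fast=9: a[fast]=8=a[slow] dup, fast++
slow=5 fast=10: a[fast]=9≠a[slow]=8 write a[6]=9, slow++,fast++
slow=6 fast=11: a[fast]=11≠a[slow]=9 write a[7]=11, slow++,fast++
slow=7 fast=12: a[fast]=12≠a[slow]=11 write a[8]=12, slow++,fast++
slow=8 fast=13: a[fast]=12=a[slow] dup, fast++
slow=8 fast=14: a[fast]=13≠a[slow]=12 write a[9]=13, slow++,fast++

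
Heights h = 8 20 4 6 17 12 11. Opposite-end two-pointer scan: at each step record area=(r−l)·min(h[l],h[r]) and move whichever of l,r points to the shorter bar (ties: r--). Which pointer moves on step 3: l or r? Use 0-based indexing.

r

l=0 r=6: min(8,11)*6=48 best=48 *, l++
l=1 r=6: min(20,11)*5=55 best=55 *, r--
l=1 r=5: min(20,12)*4=48 best=55, r--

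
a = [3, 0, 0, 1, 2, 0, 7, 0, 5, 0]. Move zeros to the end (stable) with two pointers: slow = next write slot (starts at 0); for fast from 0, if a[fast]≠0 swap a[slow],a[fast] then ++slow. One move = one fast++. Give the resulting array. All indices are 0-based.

slow=0 fast=0: a[fast]=3≠0 swap→a[0]=3, slow++,fast++
slow=1 fast=1: a[fast]=0, fast++
slow=1 fast=2: a[fast]=0, fast++
slow=1 fast=3: a[fast]=1≠0 swap→a[1]=1, slow++,fast++
slow=2 fast=4: a[fast]=2≠0 swap→a[2]=2, slow++,fast++
slow=3 fast=5: a[fast]=0, fast++
slow=3 fast=6: a[fast]=7≠0 swap→a[3]=7, slow++,fast++
slow=4 fast=7: a[fast]=0, fast++
slow=4 fast=8: a[fast]=5≠0 swap→a[4]=5, slow++,fast++
slow=5 fast=9: a[fast]=0, fast++

[3, 1, 2, 7, 5, 0, 0, 0, 0, 0]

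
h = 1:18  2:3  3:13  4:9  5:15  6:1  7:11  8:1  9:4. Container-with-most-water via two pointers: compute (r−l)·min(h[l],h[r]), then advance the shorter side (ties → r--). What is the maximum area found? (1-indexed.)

max area = 66

[1,9] min(18,4)*8=32 best=32 * → r--
[1,8] min(18,1)*7=7 best=32 → r--
[1,7] min(18,11)*6=66 best=66 * → r--
[1,6] min(18,1)*5=5 best=66 → r--
[1,5] min(18,15)*4=60 best=66 → r--
[1,4] min(18,9)*3=27 best=66 → r--
[1,3] min(18,13)*2=26 best=66 → r--
[1,2] min(18,3)*1=3 best=66 → r--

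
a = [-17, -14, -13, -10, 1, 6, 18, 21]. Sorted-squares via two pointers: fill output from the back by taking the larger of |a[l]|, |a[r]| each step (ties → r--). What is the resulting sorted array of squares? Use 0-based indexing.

l=0 r=7: |-17|<=|21| out[7]=441, r--
l=0 r=6: |-17|<=|18| out[6]=324, r--
l=0 r=5: |-17|>|6| out[5]=289, l++
l=1 r=5: |-14|>|6| out[4]=196, l++
l=2 r=5: |-13|>|6| out[3]=169, l++
l=3 r=5: |-10|>|6| out[2]=100, l++
l=4 r=5: |1|<=|6| out[1]=36, r--
l=4 r=4: |1|<=|1| out[0]=1, r--

[1, 36, 100, 169, 196, 289, 324, 441]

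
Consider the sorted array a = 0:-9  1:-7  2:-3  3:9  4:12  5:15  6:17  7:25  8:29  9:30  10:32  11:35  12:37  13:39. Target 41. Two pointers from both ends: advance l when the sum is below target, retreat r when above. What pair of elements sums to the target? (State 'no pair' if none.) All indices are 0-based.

(9, 32)

l=0 r=13: -9+39=30 <41, l++
l=1 r=13: -7+39=32 <41, l++
l=2 r=13: -3+39=36 <41, l++
l=3 r=13: 9+39=48 >41, r--
l=3 r=12: 9+37=46 >41, r--
l=3 r=11: 9+35=44 >41, r--
l=3 r=10: 9+32=41, found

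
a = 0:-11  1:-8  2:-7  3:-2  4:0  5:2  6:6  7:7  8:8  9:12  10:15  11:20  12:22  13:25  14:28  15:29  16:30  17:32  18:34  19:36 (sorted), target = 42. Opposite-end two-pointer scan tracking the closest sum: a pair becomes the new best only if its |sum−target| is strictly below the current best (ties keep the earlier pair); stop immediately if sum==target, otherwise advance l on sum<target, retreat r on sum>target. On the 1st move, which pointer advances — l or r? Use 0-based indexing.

l

[0,19] -11+36=25 d=17 * → l++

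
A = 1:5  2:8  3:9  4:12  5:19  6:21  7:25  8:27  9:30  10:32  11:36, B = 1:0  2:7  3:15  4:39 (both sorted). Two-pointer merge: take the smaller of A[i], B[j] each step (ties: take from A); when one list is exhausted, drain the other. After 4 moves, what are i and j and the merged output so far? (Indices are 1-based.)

i=3, j=3, merged so far=[0, 5, 7, 8]

[i=1,j=1] A[i]=5>B[j]=0 take 0 → j++
[i=1,j=2] A[i]=5<=B[j]=7 take 5 → i++
[i=2,j=2] A[i]=8>B[j]=7 take 7 → j++
[i=2,j=3] A[i]=8<=B[j]=15 take 8 → i++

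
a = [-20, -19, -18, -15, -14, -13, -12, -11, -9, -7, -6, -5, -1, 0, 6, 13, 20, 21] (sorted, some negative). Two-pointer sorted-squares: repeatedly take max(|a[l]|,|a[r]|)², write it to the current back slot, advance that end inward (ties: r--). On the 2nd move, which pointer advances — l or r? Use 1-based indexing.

r

[1,18] |-20|<=|21| out[18]=441 → r--
[1,17] |-20|<=|20| out[17]=400 → r--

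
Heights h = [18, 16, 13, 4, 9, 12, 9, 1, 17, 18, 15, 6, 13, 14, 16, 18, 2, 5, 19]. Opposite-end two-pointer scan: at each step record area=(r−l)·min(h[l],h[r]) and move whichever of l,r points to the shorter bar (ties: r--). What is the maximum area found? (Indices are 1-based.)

max area = 324

[1,19] min(18,19)*18=324 best=324 * → l++
[2,19] min(16,19)*17=272 best=324 → l++
[3,19] min(13,19)*16=208 best=324 → l++
[4,19] min(4,19)*15=60 best=324 → l++
[5,19] min(9,19)*14=126 best=324 → l++
[6,19] min(12,19)*13=156 best=324 → l++
[7,19] min(9,19)*12=108 best=324 → l++
[8,19] min(1,19)*11=11 best=324 → l++
[9,19] min(17,19)*10=170 best=324 → l++
[10,19] min(18,19)*9=162 best=324 → l++
[11,19] min(15,19)*8=120 best=324 → l++
[12,19] min(6,19)*7=42 best=324 → l++
[13,19] min(13,19)*6=78 best=324 → l++
[14,19] min(14,19)*5=70 best=324 → l++
[15,19] min(16,19)*4=64 best=324 → l++
[16,19] min(18,19)*3=54 best=324 → l++
[17,19] min(2,19)*2=4 best=324 → l++
[18,19] min(5,19)*1=5 best=324 → l++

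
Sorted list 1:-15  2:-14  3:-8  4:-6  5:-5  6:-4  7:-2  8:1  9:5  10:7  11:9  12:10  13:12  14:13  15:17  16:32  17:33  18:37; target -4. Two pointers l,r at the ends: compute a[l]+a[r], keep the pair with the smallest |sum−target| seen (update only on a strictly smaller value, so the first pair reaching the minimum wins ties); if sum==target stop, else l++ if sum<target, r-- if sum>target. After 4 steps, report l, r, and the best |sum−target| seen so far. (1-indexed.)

l=1, r=14, best |Δ|=6

[1,18] -15+37=22 d=26 * → r--
[1,17] -15+33=18 d=22 * → r--
[1,16] -15+32=17 d=21 * → r--
[1,15] -15+17=2 d=6 * → r--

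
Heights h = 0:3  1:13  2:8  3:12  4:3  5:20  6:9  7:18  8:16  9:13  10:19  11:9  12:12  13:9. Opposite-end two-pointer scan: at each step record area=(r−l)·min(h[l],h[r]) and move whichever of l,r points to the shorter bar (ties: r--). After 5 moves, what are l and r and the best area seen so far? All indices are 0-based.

[0,13] min(3,9)*13=39 best=39 * → l++
[1,13] min(13,9)*12=108 best=108 * → r--
[1,12] min(13,12)*11=132 best=132 * → r--
[1,11] min(13,9)*10=90 best=132 → r--
[1,10] min(13,19)*9=117 best=132 → l++

l=2, r=10, best area=132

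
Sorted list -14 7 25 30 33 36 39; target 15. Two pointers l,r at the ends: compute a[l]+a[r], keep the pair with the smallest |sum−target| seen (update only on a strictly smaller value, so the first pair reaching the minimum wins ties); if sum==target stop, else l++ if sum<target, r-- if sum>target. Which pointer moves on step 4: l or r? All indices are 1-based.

r

[1,7] -14+39=25 d=10 * → r--
[1,6] -14+36=22 d=7 * → r--
[1,5] -14+33=19 d=4 * → r--
[1,4] -14+30=16 d=1 * → r--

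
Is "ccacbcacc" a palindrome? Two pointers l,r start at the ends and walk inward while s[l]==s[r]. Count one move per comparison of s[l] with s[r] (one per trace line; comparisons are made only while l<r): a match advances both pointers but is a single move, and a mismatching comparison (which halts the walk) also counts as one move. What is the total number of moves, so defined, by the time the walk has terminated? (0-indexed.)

4 moves

l=0 r=8: 'c'=='c', l++,r--
l=1 r=7: 'c'=='c', l++,r--
l=2 r=6: 'a'=='a', l++,r--
l=3 r=5: 'c'=='c', l++,r--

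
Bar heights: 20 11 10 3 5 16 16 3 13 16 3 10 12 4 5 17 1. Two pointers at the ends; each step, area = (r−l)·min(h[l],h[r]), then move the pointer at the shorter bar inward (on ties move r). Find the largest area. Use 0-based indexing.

max area = 255

[0,16] min(20,1)*16=16 best=16 * → r--
[0,15] min(20,17)*15=255 best=255 * → r--
[0,14] min(20,5)*14=70 best=255 → r--
[0,13] min(20,4)*13=52 best=255 → r--
[0,12] min(20,12)*12=144 best=255 → r--
[0,11] min(20,10)*11=110 best=255 → r--
[0,10] min(20,3)*10=30 best=255 → r--
[0,9] min(20,16)*9=144 best=255 → r--
[0,8] min(20,13)*8=104 best=255 → r--
[0,7] min(20,3)*7=21 best=255 → r--
[0,6] min(20,16)*6=96 best=255 → r--
[0,5] min(20,16)*5=80 best=255 → r--
[0,4] min(20,5)*4=20 best=255 → r--
[0,3] min(20,3)*3=9 best=255 → r--
[0,2] min(20,10)*2=20 best=255 → r--
[0,1] min(20,11)*1=11 best=255 → r--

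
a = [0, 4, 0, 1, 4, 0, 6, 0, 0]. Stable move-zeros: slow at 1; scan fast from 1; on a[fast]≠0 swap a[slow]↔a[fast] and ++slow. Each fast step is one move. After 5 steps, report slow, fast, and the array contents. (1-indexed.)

slow=1 fast=1: a[fast]=0, fast++
slow=1 fast=2: a[fast]=4≠0 swap→a[1]=4, slow++,fast++
slow=2 fast=3: a[fast]=0, fast++
slow=2 fast=4: a[fast]=1≠0 swap→a[2]=1, slow++,fast++
slow=3 fast=5: a[fast]=4≠0 swap→a[3]=4, slow++,fast++

slow=4, fast=6, a=[4, 1, 4, 0, 0, 0, 6, 0, 0]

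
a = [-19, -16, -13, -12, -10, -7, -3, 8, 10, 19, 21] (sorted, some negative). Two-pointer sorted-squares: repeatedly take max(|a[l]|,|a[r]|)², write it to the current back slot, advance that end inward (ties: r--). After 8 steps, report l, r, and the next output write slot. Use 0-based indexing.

[0,10] |-19|<=|21| out[10]=441 → r--
[0,9] |-19|<=|19| out[9]=361 → r--
[0,8] |-19|>|10| out[8]=361 → l++
[1,8] |-16|>|10| out[7]=256 → l++
[2,8] |-13|>|10| out[6]=169 → l++
[3,8] |-12|>|10| out[5]=144 → l++
[4,8] |-10|<=|10| out[4]=100 → r--
[4,7] |-10|>|8| out[3]=100 → l++

l=5, r=7, next write slot=2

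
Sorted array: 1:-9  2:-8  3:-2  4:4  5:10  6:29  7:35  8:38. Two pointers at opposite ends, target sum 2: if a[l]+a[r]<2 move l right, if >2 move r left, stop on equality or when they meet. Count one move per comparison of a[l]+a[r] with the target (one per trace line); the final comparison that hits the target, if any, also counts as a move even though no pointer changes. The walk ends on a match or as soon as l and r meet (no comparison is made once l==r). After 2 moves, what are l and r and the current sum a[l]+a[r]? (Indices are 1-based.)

l=1, r=6, sum=20

[1,8] -9+38=29 >2 → r--
[1,7] -9+35=26 >2 → r--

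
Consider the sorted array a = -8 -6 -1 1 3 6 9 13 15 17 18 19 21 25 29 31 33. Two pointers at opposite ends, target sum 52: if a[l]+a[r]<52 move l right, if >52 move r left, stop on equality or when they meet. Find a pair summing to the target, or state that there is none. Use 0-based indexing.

[0,16] -8+33=25 <52 → l++
[1,16] -6+33=27 <52 → l++
[2,16] -1+33=32 <52 → l++
[3,16] 1+33=34 <52 → l++
[4,16] 3+33=36 <52 → l++
[5,16] 6+33=39 <52 → l++
[6,16] 9+33=42 <52 → l++
[7,16] 13+33=46 <52 → l++
[8,16] 15+33=48 <52 → l++
[9,16] 17+33=50 <52 → l++
[10,16] 18+33=51 <52 → l++
[11,16] 19+33=52 → found

(19, 33)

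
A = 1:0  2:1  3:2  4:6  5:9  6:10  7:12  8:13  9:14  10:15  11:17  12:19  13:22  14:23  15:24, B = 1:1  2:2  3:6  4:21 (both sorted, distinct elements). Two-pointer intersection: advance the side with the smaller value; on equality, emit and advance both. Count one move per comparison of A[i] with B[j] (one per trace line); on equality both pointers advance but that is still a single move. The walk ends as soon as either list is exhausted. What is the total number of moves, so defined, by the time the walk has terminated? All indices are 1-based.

[i=1,j=1] 0<1 → i++
[i=2,j=1] 1==1 emit → i++,j++
[i=3,j=2] 2==2 emit → i++,j++
[i=4,j=3] 6==6 emit → i++,j++
[i=5,j=4] 9<21 → i++
[i=6,j=4] 10<21 → i++
[i=7,j=4] 12<21 → i++
[i=8,j=4] 13<21 → i++
[i=9,j=4] 14<21 → i++
[i=10,j=4] 15<21 → i++
[i=11,j=4] 17<21 → i++
[i=12,j=4] 19<21 → i++
[i=13,j=4] 22>21 → j++

13 moves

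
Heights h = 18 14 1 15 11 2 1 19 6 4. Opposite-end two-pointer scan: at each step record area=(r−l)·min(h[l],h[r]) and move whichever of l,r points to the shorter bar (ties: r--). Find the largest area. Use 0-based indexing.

max area = 126

l=0 r=9: min(18,4)*9=36 best=36 *, r--
l=0 r=8: min(18,6)*8=48 best=48 *, r--
l=0 r=7: min(18,19)*7=126 best=126 *, l++
l=1 r=7: min(14,19)*6=84 best=126, l++
l=2 r=7: min(1,19)*5=5 best=126, l++
l=3 r=7: min(15,19)*4=60 best=126, l++
l=4 r=7: min(11,19)*3=33 best=126, l++
l=5 r=7: min(2,19)*2=4 best=126, l++
l=6 r=7: min(1,19)*1=1 best=126, l++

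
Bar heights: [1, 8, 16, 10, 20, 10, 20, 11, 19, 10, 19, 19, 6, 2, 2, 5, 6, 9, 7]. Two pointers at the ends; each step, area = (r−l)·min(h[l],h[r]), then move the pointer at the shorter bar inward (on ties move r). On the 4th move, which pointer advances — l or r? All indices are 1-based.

r

l=1 r=19: min(1,7)*18=18 best=18 *, l++
l=2 r=19: min(8,7)*17=119 best=119 *, r--
l=2 r=18: min(8,9)*16=128 best=128 *, l++
l=3 r=18: min(16,9)*15=135 best=135 *, r--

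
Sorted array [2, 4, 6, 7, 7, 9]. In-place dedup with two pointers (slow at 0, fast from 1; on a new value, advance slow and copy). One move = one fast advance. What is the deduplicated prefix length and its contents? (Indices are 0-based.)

length 5; prefix = [2, 4, 6, 7, 9]

(s=0,f=1) a[fast]=4≠a[slow]=2 write a[1]=4 → slow++,fast++
(s=1,f=2) a[fast]=6≠a[slow]=4 write a[2]=6 → slow++,fast++
(s=2,f=3) a[fast]=7≠a[slow]=6 write a[3]=7 → slow++,fast++
(s=3,f=4) a[fast]=7=a[slow] dup → fast++
(s=3,f=5) a[fast]=9≠a[slow]=7 write a[4]=9 → slow++,fast++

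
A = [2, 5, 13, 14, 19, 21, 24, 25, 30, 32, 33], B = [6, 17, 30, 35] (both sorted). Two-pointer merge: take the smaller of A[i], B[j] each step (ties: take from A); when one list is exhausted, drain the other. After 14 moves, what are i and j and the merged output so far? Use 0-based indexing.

i=11, j=3, merged so far=[2, 5, 6, 13, 14, 17, 19, 21, 24, 25, 30, 30, 32, 33]

[i=0,j=0] A[i]=2<=B[j]=6 take 2 → i++
[i=1,j=0] A[i]=5<=B[j]=6 take 5 → i++
[i=2,j=0] A[i]=13>B[j]=6 take 6 → j++
[i=2,j=1] A[i]=13<=B[j]=17 take 13 → i++
[i=3,j=1] A[i]=14<=B[j]=17 take 14 → i++
[i=4,j=1] A[i]=19>B[j]=17 take 17 → j++
[i=4,j=2] A[i]=19<=B[j]=30 take 19 → i++
[i=5,j=2] A[i]=21<=B[j]=30 take 21 → i++
[i=6,j=2] A[i]=24<=B[j]=30 take 24 → i++
[i=7,j=2] A[i]=25<=B[j]=30 take 25 → i++
[i=8,j=2] A[i]=30<=B[j]=30 take 30 → i++
[i=9,j=2] A[i]=32>B[j]=30 take 30 → j++
[i=9,j=3] A[i]=32<=B[j]=35 take 32 → i++
[i=10,j=3] A[i]=33<=B[j]=35 take 33 → i++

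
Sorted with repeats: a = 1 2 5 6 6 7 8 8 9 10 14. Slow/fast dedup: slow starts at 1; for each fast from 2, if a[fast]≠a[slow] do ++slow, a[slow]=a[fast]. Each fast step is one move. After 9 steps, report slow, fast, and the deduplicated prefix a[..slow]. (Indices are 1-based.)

slow=1 fast=2: a[fast]=2≠a[slow]=1 write a[2]=2, slow++,fast++
slow=2 fast=3: a[fast]=5≠a[slow]=2 write a[3]=5, slow++,fast++
slow=3 fast=4: a[fast]=6≠a[slow]=5 write a[4]=6, slow++,fast++
slow=4 fast=5: a[fast]=6=a[slow] dup, fast++
slow=4 fast=6: a[fast]=7≠a[slow]=6 write a[5]=7, slow++,fast++
slow=5 fast=7: a[fast]=8≠a[slow]=7 write a[6]=8, slow++,fast++
slow=6 fast=8: a[fast]=8=a[slow] dup, fast++
slow=6 fast=9: a[fast]=9≠a[slow]=8 write a[7]=9, slow++,fast++
slow=7 fast=10: a[fast]=10≠a[slow]=9 write a[8]=10, slow++,fast++

slow=8, fast=11, prefix=[1, 2, 5, 6, 7, 8, 9, 10]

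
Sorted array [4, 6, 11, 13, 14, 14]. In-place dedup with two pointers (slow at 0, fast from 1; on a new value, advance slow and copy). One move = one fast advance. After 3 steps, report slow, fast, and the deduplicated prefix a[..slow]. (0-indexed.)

slow=0 fast=1: a[fast]=6≠a[slow]=4 write a[1]=6, slow++,fast++
slow=1 fast=2: a[fast]=11≠a[slow]=6 write a[2]=11, slow++,fast++
slow=2 fast=3: a[fast]=13≠a[slow]=11 write a[3]=13, slow++,fast++

slow=3, fast=4, prefix=[4, 6, 11, 13]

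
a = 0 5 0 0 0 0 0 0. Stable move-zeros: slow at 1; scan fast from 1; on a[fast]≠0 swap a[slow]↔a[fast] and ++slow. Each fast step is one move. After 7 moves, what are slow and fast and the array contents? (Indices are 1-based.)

slow=1 fast=1: a[fast]=0, fast++
slow=1 fast=2: a[fast]=5≠0 swap→a[1]=5, slow++,fast++
slow=2 fast=3: a[fast]=0, fast++
slow=2 fast=4: a[fast]=0, fast++
slow=2 fast=5: a[fast]=0, fast++
slow=2 fast=6: a[fast]=0, fast++
slow=2 fast=7: a[fast]=0, fast++

slow=2, fast=8, a=[5, 0, 0, 0, 0, 0, 0, 0]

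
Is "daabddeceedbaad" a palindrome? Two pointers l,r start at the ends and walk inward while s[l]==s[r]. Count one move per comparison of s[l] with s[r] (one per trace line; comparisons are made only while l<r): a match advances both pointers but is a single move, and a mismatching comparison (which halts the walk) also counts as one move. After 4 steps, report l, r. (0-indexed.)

[0,14] 'd'=='d' → l++,r--
[1,13] 'a'=='a' → l++,r--
[2,12] 'a'=='a' → l++,r--
[3,11] 'b'=='b' → l++,r--

l=4, r=10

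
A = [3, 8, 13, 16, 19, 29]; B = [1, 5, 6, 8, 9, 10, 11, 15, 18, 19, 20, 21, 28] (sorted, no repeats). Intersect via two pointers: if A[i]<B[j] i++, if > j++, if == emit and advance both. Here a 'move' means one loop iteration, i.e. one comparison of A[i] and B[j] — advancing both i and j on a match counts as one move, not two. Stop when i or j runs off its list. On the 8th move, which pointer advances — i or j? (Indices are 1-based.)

j

[i=1,j=1] 3>1 → j++
[i=1,j=2] 3<5 → i++
[i=2,j=2] 8>5 → j++
[i=2,j=3] 8>6 → j++
[i=2,j=4] 8==8 emit → i++,j++
[i=3,j=5] 13>9 → j++
[i=3,j=6] 13>10 → j++
[i=3,j=7] 13>11 → j++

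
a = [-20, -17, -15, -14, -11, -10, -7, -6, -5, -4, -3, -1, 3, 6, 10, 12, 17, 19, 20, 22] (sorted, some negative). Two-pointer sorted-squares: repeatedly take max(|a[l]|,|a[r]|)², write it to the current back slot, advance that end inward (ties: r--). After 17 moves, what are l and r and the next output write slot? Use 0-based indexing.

l=10, r=12, next write slot=2

l=0 r=19: |-20|<=|22| out[19]=484, r--
l=0 r=18: |-20|<=|20| out[18]=400, r--
l=0 r=17: |-20|>|19| out[17]=400, l++
l=1 r=17: |-17|<=|19| out[16]=361, r--
l=1 r=16: |-17|<=|17| out[15]=289, r--
l=1 r=15: |-17|>|12| out[14]=289, l++
l=2 r=15: |-15|>|12| out[13]=225, l++
l=3 r=15: |-14|>|12| out[12]=196, l++
l=4 r=15: |-11|<=|12| out[11]=144, r--
l=4 r=14: |-11|>|10| out[10]=121, l++
l=5 r=14: |-10|<=|10| out[9]=100, r--
l=5 r=13: |-10|>|6| out[8]=100, l++
l=6 r=13: |-7|>|6| out[7]=49, l++
l=7 r=13: |-6|<=|6| out[6]=36, r--
l=7 r=12: |-6|>|3| out[5]=36, l++
l=8 r=12: |-5|>|3| out[4]=25, l++
l=9 r=12: |-4|>|3| out[3]=16, l++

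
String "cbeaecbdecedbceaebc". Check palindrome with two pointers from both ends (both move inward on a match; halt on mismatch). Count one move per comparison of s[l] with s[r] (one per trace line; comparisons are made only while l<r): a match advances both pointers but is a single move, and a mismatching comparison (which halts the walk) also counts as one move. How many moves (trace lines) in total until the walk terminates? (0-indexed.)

l=0 r=18: 'c'=='c', l++,r--
l=1 r=17: 'b'=='b', l++,r--
l=2 r=16: 'e'=='e', l++,r--
l=3 r=15: 'a'=='a', l++,r--
l=4 r=14: 'e'=='e', l++,r--
l=5 r=13: 'c'=='c', l++,r--
l=6 r=12: 'b'=='b', l++,r--
l=7 r=11: 'd'=='d', l++,r--
l=8 r=10: 'e'=='e', l++,r--

9 moves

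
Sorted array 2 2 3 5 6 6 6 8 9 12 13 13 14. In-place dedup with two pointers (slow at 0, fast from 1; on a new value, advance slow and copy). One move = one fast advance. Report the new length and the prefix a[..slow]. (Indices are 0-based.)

length 9; prefix = [2, 3, 5, 6, 8, 9, 12, 13, 14]

slow=0 fast=1: a[fast]=2=a[slow] dup, fast++
slow=0 fast=2: a[fast]=3≠a[slow]=2 write a[1]=3, slow++,fast++
slow=1 fast=3: a[fast]=5≠a[slow]=3 write a[2]=5, slow++,fast++
slow=2 fast=4: a[fast]=6≠a[slow]=5 write a[3]=6, slow++,fast++
slow=3 fast=5: a[fast]=6=a[slow] dup, fast++
slow=3 fast=6: a[fast]=6=a[slow] dup, fast++
slow=3 fast=7: a[fast]=8≠a[slow]=6 write a[4]=8, slow++,fast++
slow=4 fast=8: a[fast]=9≠a[slow]=8 write a[5]=9, slow++,fast++
slow=5 fast=9: a[fast]=12≠a[slow]=9 write a[6]=12, slow++,fast++
slow=6 fast=10: a[fast]=13≠a[slow]=12 write a[7]=13, slow++,fast++
slow=7 fast=11: a[fast]=13=a[slow] dup, fast++
slow=7 fast=12: a[fast]=14≠a[slow]=13 write a[8]=14, slow++,fast++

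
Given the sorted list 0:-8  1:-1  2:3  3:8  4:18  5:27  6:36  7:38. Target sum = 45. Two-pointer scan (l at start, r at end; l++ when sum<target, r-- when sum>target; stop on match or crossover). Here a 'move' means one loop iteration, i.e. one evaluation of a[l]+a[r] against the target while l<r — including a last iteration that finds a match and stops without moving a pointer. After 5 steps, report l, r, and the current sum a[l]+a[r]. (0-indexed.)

l=4, r=6, sum=54

l=0 r=7: -8+38=30 <45, l++
l=1 r=7: -1+38=37 <45, l++
l=2 r=7: 3+38=41 <45, l++
l=3 r=7: 8+38=46 >45, r--
l=3 r=6: 8+36=44 <45, l++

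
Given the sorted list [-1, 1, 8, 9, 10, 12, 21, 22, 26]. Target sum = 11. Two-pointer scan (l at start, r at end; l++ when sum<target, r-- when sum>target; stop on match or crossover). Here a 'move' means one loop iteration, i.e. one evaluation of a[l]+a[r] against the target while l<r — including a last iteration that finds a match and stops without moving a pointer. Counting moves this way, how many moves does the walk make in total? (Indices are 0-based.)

l=0 r=8: -1+26=25 >11, r--
l=0 r=7: -1+22=21 >11, r--
l=0 r=6: -1+21=20 >11, r--
l=0 r=5: -1+12=11, found

4 moves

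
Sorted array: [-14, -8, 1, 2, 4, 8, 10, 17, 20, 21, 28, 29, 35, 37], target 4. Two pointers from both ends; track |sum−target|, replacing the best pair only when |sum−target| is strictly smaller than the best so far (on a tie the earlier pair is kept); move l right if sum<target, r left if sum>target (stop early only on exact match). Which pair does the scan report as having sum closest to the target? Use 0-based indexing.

pair (-14, 17) with sum 3 (|Δ|=1)

l=0 r=13: -14+37=23 d=19 *, r--
l=0 r=12: -14+35=21 d=17 *, r--
l=0 r=11: -14+29=15 d=11 *, r--
l=0 r=10: -14+28=14 d=10 *, r--
l=0 r=9: -14+21=7 d=3 *, r--
l=0 r=8: -14+20=6 d=2 *, r--
l=0 r=7: -14+17=3 d=1 *, l++
l=1 r=7: -8+17=9 d=5, r--
l=1 r=6: -8+10=2 d=2, l++
l=2 r=6: 1+10=11 d=7, r--
l=2 r=5: 1+8=9 d=5, r--
l=2 r=4: 1+4=5 d=1, r--
l=2 r=3: 1+2=3 d=1, l++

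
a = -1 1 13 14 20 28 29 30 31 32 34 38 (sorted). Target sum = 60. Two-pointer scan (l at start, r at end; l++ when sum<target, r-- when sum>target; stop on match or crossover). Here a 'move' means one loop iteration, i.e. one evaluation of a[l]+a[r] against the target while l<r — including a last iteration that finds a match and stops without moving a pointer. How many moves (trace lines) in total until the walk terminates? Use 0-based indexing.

l=0 r=11: -1+38=37 <60, l++
l=1 r=11: 1+38=39 <60, l++
l=2 r=11: 13+38=51 <60, l++
l=3 r=11: 14+38=52 <60, l++
l=4 r=11: 20+38=58 <60, l++
l=5 r=11: 28+38=66 >60, r--
l=5 r=10: 28+34=62 >60, r--
l=5 r=9: 28+32=60, found

8 moves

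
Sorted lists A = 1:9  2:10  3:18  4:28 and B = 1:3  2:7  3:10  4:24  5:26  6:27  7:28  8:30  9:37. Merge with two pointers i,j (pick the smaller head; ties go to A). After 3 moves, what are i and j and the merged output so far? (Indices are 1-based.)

[i=1,j=1] A[i]=9>B[j]=3 take 3 → j++
[i=1,j=2] A[i]=9>B[j]=7 take 7 → j++
[i=1,j=3] A[i]=9<=B[j]=10 take 9 → i++

i=2, j=3, merged so far=[3, 7, 9]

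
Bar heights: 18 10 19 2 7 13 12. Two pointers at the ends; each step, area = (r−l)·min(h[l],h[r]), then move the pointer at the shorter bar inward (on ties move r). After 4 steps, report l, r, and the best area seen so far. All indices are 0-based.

[0,6] min(18,12)*6=72 best=72 * → r--
[0,5] min(18,13)*5=65 best=72 → r--
[0,4] min(18,7)*4=28 best=72 → r--
[0,3] min(18,2)*3=6 best=72 → r--

l=0, r=2, best area=72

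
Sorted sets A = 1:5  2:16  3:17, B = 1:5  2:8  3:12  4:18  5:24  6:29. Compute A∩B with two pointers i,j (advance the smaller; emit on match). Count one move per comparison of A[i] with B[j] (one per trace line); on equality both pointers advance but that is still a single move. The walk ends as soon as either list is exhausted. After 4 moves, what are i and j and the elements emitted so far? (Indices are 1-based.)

i=3, j=4, emitted=[5]

[i=1,j=1] 5==5 emit → i++,j++
[i=2,j=2] 16>8 → j++
[i=2,j=3] 16>12 → j++
[i=2,j=4] 16<18 → i++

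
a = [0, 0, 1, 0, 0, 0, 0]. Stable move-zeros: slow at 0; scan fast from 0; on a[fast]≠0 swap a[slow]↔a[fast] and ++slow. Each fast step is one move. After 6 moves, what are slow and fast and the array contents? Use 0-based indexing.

(s=0,f=0) a[fast]=0 → fast++
(s=0,f=1) a[fast]=0 → fast++
(s=0,f=2) a[fast]=1≠0 swap→a[0]=1 → slow++,fast++
(s=1,f=3) a[fast]=0 → fast++
(s=1,f=4) a[fast]=0 → fast++
(s=1,f=5) a[fast]=0 → fast++

slow=1, fast=6, a=[1, 0, 0, 0, 0, 0, 0]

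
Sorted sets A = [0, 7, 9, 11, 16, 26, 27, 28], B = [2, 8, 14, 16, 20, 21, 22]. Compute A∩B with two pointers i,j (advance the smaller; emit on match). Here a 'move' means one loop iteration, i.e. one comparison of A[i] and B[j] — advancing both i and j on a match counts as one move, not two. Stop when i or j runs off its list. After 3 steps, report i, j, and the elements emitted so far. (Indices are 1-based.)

i=3, j=2, emitted=[]

i=1 j=1: 0<2, i++
i=2 j=1: 7>2, j++
i=2 j=2: 7<8, i++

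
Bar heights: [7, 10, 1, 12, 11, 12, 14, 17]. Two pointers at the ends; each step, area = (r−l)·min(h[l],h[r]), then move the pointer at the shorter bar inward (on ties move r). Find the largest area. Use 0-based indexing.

max area = 60

l=0 r=7: min(7,17)*7=49 best=49 *, l++
l=1 r=7: min(10,17)*6=60 best=60 *, l++
l=2 r=7: min(1,17)*5=5 best=60, l++
l=3 r=7: min(12,17)*4=48 best=60, l++
l=4 r=7: min(11,17)*3=33 best=60, l++
l=5 r=7: min(12,17)*2=24 best=60, l++
l=6 r=7: min(14,17)*1=14 best=60, l++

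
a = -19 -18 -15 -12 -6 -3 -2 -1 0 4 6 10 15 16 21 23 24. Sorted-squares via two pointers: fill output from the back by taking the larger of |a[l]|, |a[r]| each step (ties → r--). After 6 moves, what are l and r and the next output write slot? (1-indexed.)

[1,17] |-19|<=|24| out[17]=576 → r--
[1,16] |-19|<=|23| out[16]=529 → r--
[1,15] |-19|<=|21| out[15]=441 → r--
[1,14] |-19|>|16| out[14]=361 → l++
[2,14] |-18|>|16| out[13]=324 → l++
[3,14] |-15|<=|16| out[12]=256 → r--

l=3, r=13, next write slot=11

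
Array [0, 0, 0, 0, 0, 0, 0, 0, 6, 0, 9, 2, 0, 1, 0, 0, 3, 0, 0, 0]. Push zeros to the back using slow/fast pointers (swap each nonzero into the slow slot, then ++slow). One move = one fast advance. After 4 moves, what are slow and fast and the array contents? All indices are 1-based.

slow=1 fast=1: a[fast]=0, fast++
slow=1 fast=2: a[fast]=0, fast++
slow=1 fast=3: a[fast]=0, fast++
slow=1 fast=4: a[fast]=0, fast++

slow=1, fast=5, a=[0, 0, 0, 0, 0, 0, 0, 0, 6, 0, 9, 2, 0, 1, 0, 0, 3, 0, 0, 0]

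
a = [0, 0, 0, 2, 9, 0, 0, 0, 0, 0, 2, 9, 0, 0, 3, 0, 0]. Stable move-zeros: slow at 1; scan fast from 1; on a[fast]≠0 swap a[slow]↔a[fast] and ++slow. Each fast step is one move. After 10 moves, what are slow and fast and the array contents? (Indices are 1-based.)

slow=1 fast=1: a[fast]=0, fast++
slow=1 fast=2: a[fast]=0, fast++
slow=1 fast=3: a[fast]=0, fast++
slow=1 fast=4: a[fast]=2≠0 swap→a[1]=2, slow++,fast++
slow=2 fast=5: a[fast]=9≠0 swap→a[2]=9, slow++,fast++
slow=3 fast=6: a[fast]=0, fast++
slow=3 fast=7: a[fast]=0, fast++
slow=3 fast=8: a[fast]=0, fast++
slow=3 fast=9: a[fast]=0, fast++
slow=3 fast=10: a[fast]=0, fast++

slow=3, fast=11, a=[2, 9, 0, 0, 0, 0, 0, 0, 0, 0, 2, 9, 0, 0, 3, 0, 0]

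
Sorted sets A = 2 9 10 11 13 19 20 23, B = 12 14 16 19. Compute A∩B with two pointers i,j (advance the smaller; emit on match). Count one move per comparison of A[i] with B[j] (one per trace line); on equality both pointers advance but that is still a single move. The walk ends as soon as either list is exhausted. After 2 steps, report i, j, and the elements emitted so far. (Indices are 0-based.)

i=0 j=0: 2<12, i++
i=1 j=0: 9<12, i++

i=2, j=0, emitted=[]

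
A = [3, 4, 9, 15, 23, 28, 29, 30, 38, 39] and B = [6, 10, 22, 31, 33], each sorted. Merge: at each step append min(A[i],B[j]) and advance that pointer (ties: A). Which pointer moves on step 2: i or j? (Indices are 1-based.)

[i=1,j=1] A[i]=3<=B[j]=6 take 3 → i++
[i=2,j=1] A[i]=4<=B[j]=6 take 4 → i++

i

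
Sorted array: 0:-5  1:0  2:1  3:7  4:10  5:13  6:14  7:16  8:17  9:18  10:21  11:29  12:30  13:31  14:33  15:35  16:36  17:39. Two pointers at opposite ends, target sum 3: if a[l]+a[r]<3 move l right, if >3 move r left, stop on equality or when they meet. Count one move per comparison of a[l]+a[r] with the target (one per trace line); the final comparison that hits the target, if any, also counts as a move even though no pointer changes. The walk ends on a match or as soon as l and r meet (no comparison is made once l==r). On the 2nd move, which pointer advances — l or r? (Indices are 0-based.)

r

l=0 r=17: -5+39=34 >3, r--
l=0 r=16: -5+36=31 >3, r--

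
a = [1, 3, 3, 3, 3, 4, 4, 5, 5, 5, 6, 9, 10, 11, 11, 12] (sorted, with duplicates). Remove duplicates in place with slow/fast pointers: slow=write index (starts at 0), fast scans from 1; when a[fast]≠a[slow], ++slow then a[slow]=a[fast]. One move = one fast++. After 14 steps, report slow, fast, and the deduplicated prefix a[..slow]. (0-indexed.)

(s=0,f=1) a[fast]=3≠a[slow]=1 write a[1]=3 → slow++,fast++
(s=1,f=2) a[fast]=3=a[slow] dup → fast++
(s=1,f=3) a[fast]=3=a[slow] dup → fast++
(s=1,f=4) a[fast]=3=a[slow] dup → fast++
(s=1,f=5) a[fast]=4≠a[slow]=3 write a[2]=4 → slow++,fast++
(s=2,f=6) a[fast]=4=a[slow] dup → fast++
(s=2,f=7) a[fast]=5≠a[slow]=4 write a[3]=5 → slow++,fast++
(s=3,f=8) a[fast]=5=a[slow] dup → fast++
(s=3,f=9) a[fast]=5=a[slow] dup → fast++
(s=3,f=10) a[fast]=6≠a[slow]=5 write a[4]=6 → slow++,fast++
(s=4,f=11) a[fast]=9≠a[slow]=6 write a[5]=9 → slow++,fast++
(s=5,f=12) a[fast]=10≠a[slow]=9 write a[6]=10 → slow++,fast++
(s=6,f=13) a[fast]=11≠a[slow]=10 write a[7]=11 → slow++,fast++
(s=7,f=14) a[fast]=11=a[slow] dup → fast++

slow=7, fast=15, prefix=[1, 3, 4, 5, 6, 9, 10, 11]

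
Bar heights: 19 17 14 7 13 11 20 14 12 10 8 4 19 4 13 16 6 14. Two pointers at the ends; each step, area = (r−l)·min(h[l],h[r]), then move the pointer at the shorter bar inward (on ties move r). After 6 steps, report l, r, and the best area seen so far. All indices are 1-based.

l=1, r=12, best area=240

[1,18] min(19,14)*17=238 best=238 * → r--
[1,17] min(19,6)*16=96 best=238 → r--
[1,16] min(19,16)*15=240 best=240 * → r--
[1,15] min(19,13)*14=182 best=240 → r--
[1,14] min(19,4)*13=52 best=240 → r--
[1,13] min(19,19)*12=228 best=240 → r--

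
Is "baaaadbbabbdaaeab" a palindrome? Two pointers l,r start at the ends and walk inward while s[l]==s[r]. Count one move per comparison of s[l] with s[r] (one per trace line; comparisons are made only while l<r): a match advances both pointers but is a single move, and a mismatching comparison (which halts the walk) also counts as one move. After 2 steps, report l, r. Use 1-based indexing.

l=3, r=15

[1,17] 'b'=='b' → l++,r--
[2,16] 'a'=='a' → l++,r--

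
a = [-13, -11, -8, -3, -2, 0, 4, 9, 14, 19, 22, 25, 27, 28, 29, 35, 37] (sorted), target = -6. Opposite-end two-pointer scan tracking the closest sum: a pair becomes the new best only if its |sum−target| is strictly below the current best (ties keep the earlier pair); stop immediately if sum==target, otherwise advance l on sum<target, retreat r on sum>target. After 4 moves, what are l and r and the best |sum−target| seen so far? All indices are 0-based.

l=0, r=12, best |Δ|=21

[0,16] -13+37=24 d=30 * → r--
[0,15] -13+35=22 d=28 * → r--
[0,14] -13+29=16 d=22 * → r--
[0,13] -13+28=15 d=21 * → r--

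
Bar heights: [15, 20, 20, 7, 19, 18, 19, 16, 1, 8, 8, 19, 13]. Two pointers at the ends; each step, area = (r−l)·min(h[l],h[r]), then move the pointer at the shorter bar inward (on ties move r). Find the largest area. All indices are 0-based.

l=0 r=12: min(15,13)*12=156 best=156 *, r--
l=0 r=11: min(15,19)*11=165 best=165 *, l++
l=1 r=11: min(20,19)*10=190 best=190 *, r--
l=1 r=10: min(20,8)*9=72 best=190, r--
l=1 r=9: min(20,8)*8=64 best=190, r--
l=1 r=8: min(20,1)*7=7 best=190, r--
l=1 r=7: min(20,16)*6=96 best=190, r--
l=1 r=6: min(20,19)*5=95 best=190, r--
l=1 r=5: min(20,18)*4=72 best=190, r--
l=1 r=4: min(20,19)*3=57 best=190, r--
l=1 r=3: min(20,7)*2=14 best=190, r--
l=1 r=2: min(20,20)*1=20 best=190, r--

max area = 190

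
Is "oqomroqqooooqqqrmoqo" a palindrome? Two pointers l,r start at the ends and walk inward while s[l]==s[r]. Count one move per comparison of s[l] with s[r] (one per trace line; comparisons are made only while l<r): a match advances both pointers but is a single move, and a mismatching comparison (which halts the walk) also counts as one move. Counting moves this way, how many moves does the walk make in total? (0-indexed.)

6 moves

l=0 r=19: 'o'=='o', l++,r--
l=1 r=18: 'q'=='q', l++,r--
l=2 r=17: 'o'=='o', l++,r--
l=3 r=16: 'm'=='m', l++,r--
l=4 r=15: 'r'=='r', l++,r--
l=5 r=14: 'o'!='q', stop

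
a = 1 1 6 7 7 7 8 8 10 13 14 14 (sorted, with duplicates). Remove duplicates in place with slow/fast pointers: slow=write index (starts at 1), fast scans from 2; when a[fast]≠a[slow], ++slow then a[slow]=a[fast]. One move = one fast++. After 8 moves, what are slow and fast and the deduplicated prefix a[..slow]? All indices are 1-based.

slow=1 fast=2: a[fast]=1=a[slow] dup, fast++
slow=1 fast=3: a[fast]=6≠a[slow]=1 write a[2]=6, slow++,fast++
slow=2 fast=4: a[fast]=7≠a[slow]=6 write a[3]=7, slow++,fast++
slow=3 fast=5: a[fast]=7=a[slow] dup, fast++
slow=3 fast=6: a[fast]=7=a[slow] dup, fast++
slow=3 fast=7: a[fast]=8≠a[slow]=7 write a[4]=8, slow++,fast++
slow=4 fast=8: a[fast]=8=a[slow] dup, fast++
slow=4 fast=9: a[fast]=10≠a[slow]=8 write a[5]=10, slow++,fast++

slow=5, fast=10, prefix=[1, 6, 7, 8, 10]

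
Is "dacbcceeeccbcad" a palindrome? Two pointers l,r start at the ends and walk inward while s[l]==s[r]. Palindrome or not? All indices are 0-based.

palindrome

[0,14] 'd'=='d' → l++,r--
[1,13] 'a'=='a' → l++,r--
[2,12] 'c'=='c' → l++,r--
[3,11] 'b'=='b' → l++,r--
[4,10] 'c'=='c' → l++,r--
[5,9] 'c'=='c' → l++,r--
[6,8] 'e'=='e' → l++,r--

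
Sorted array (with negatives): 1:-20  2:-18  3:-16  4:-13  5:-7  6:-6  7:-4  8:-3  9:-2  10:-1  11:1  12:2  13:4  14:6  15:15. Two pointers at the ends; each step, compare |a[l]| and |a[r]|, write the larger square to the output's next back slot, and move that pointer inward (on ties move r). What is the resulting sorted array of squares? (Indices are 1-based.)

[1, 1, 4, 4, 9, 16, 16, 36, 36, 49, 169, 225, 256, 324, 400]

[1,15] |-20|>|15| out[15]=400 → l++
[2,15] |-18|>|15| out[14]=324 → l++
[3,15] |-16|>|15| out[13]=256 → l++
[4,15] |-13|<=|15| out[12]=225 → r--
[4,14] |-13|>|6| out[11]=169 → l++
[5,14] |-7|>|6| out[10]=49 → l++
[6,14] |-6|<=|6| out[9]=36 → r--
[6,13] |-6|>|4| out[8]=36 → l++
[7,13] |-4|<=|4| out[7]=16 → r--
[7,12] |-4|>|2| out[6]=16 → l++
[8,12] |-3|>|2| out[5]=9 → l++
[9,12] |-2|<=|2| out[4]=4 → r--
[9,11] |-2|>|1| out[3]=4 → l++
[10,11] |-1|<=|1| out[2]=1 → r--
[10,10] |-1|<=|-1| out[1]=1 → r--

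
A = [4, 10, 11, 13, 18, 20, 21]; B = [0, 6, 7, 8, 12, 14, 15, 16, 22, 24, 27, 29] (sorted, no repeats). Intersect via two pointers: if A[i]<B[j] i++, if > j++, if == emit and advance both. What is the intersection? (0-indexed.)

[i=0,j=0] 4>0 → j++
[i=0,j=1] 4<6 → i++
[i=1,j=1] 10>6 → j++
[i=1,j=2] 10>7 → j++
[i=1,j=3] 10>8 → j++
[i=1,j=4] 10<12 → i++
[i=2,j=4] 11<12 → i++
[i=3,j=4] 13>12 → j++
[i=3,j=5] 13<14 → i++
[i=4,j=5] 18>14 → j++
[i=4,j=6] 18>15 → j++
[i=4,j=7] 18>16 → j++
[i=4,j=8] 18<22 → i++
[i=5,j=8] 20<22 → i++
[i=6,j=8] 21<22 → i++

intersection = []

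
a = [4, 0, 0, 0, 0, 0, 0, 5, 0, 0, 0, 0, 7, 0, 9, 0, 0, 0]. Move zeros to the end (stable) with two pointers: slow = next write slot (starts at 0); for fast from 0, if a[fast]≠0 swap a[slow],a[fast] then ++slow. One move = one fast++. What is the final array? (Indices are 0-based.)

slow=0 fast=0: a[fast]=4≠0 swap→a[0]=4, slow++,fast++
slow=1 fast=1: a[fast]=0, fast++
slow=1 fast=2: a[fast]=0, fast++
slow=1 fast=3: a[fast]=0, fast++
slow=1 fast=4: a[fast]=0, fast++
slow=1 fast=5: a[fast]=0, fast++
slow=1 fast=6: a[fast]=0, fast++
slow=1 fast=7: a[fast]=5≠0 swap→a[1]=5, slow++,fast++
slow=2 fast=8: a[fast]=0, fast++
slow=2 fast=9: a[fast]=0, fast++
slow=2 fast=10: a[fast]=0, fast++
slow=2 fast=11: a[fast]=0, fast++
slow=2 fast=12: a[fast]=7≠0 swap→a[2]=7, slow++,fast++
slow=3 fast=13: a[fast]=0, fast++
slow=3 fast=14: a[fast]=9≠0 swap→a[3]=9, slow++,fast++
slow=4 fast=15: a[fast]=0, fast++
slow=4 fast=16: a[fast]=0, fast++
slow=4 fast=17: a[fast]=0, fast++

[4, 5, 7, 9, 0, 0, 0, 0, 0, 0, 0, 0, 0, 0, 0, 0, 0, 0]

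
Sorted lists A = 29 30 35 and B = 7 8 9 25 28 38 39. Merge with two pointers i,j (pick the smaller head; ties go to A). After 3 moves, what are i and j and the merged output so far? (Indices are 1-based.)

i=1, j=4, merged so far=[7, 8, 9]

[i=1,j=1] A[i]=29>B[j]=7 take 7 → j++
[i=1,j=2] A[i]=29>B[j]=8 take 8 → j++
[i=1,j=3] A[i]=29>B[j]=9 take 9 → j++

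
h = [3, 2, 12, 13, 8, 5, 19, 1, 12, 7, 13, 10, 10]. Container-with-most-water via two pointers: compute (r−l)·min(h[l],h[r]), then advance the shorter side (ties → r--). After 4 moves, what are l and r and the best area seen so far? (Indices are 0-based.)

l=2, r=10, best area=100

[0,12] min(3,10)*12=36 best=36 * → l++
[1,12] min(2,10)*11=22 best=36 → l++
[2,12] min(12,10)*10=100 best=100 * → r--
[2,11] min(12,10)*9=90 best=100 → r--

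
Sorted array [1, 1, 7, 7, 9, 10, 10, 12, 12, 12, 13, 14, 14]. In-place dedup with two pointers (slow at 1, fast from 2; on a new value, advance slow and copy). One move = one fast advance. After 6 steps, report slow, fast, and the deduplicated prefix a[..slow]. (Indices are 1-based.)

slow=4, fast=8, prefix=[1, 7, 9, 10]

slow=1 fast=2: a[fast]=1=a[slow] dup, fast++
slow=1 fast=3: a[fast]=7≠a[slow]=1 write a[2]=7, slow++,fast++
slow=2 fast=4: a[fast]=7=a[slow] dup, fast++
slow=2 fast=5: a[fast]=9≠a[slow]=7 write a[3]=9, slow++,fast++
slow=3 fast=6: a[fast]=10≠a[slow]=9 write a[4]=10, slow++,fast++
slow=4 fast=7: a[fast]=10=a[slow] dup, fast++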